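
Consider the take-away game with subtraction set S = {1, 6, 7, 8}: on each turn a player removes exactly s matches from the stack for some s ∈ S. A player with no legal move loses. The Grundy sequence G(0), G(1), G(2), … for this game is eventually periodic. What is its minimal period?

13

n :  0  1  2  3  4  5  6  7  8  9 10 11 12 13 14 15 16 17 18 19 20 21 22 23 24 25 26 27
G :  0  1  0  1  0  1  2  3  2  3  2  3  4  0  1  0  1  0  1  2  3  2  3  2  3  4  0  1
G(n+13) = G(n) holds for n = 0,…,7 (a full window of length max(S) = 8), so the sequence is purely periodic with period 13.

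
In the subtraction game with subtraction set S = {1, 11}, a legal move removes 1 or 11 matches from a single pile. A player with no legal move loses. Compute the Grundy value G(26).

n :  0  1  2  3  4  5  6  7  8  9 10 11 12 13 14 15 16 17 18 19 20 21 22 23 24 25 26
G :  0  1  0  1  0  1  0  1  0  1  0  1  0  1  0  1  0  1  0  1  0  1  0  1  0  1  0

0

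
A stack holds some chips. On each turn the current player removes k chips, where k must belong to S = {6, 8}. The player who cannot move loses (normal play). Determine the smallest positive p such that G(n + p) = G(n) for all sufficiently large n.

14

G(0) = 0
G(1) = mex{} = 0
G(2) = mex{} = 0
G(3) = mex{} = 0
G(4) = mex{} = 0
G(5) = mex{} = 0
G(6) = mex{0} = 1
G(7) = mex{0} = 1
G(8) = mex{0,0} = 1
G(9) = mex{0,0} = 1
G(10) = mex{0,0} = 1
G(11) = mex{0,0} = 1
G(12) = mex{1,0} = 2
G(13) = mex{1,0} = 2
G(14) = mex{1,1} = 0
G(15) = mex{1,1} = 0
G(16) = mex{1,1} = 0
G(17) = mex{1,1} = 0
G(18) = mex{2,1} = 0
G(19) = mex{2,1} = 0
G(20) = mex{0,2} = 1
G(21) = mex{0,2} = 1
G(22) = mex{0,0} = 1
G(23) = mex{0,0} = 1
G(24) = mex{0,0} = 1
G(25) = mex{0,0} = 1
G(26) = mex{1,0} = 2
G(27) = mex{1,0} = 2
G(28) = mex{1,1} = 0
G(29) = mex{1,1} = 0
G(n+14) = G(n) holds for n = 0,…,7 (a full window of length max(S) = 8), so the sequence is purely periodic with period 14.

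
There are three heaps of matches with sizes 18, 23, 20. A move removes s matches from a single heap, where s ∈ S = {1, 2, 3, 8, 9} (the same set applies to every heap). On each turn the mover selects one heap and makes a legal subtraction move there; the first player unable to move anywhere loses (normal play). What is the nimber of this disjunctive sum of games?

All heaps use S = {1, 2, 3, 8, 9}:
n :  0  1  2  3  4  5  6  7  8  9 10 11 12 13 14 15 16 17 18 19 20 21 22 23
G :  0  1  2  3  0  1  2  3  4  5  0  1  2  3  0  1  2  3  4  5  0  1  2  3
Heap A: G(18) = 4.
Heap B: G(23) = 3.
Heap C: G(20) = 0.
Combined Grundy value = 4 ⊕ 3 ⊕ 0 = 7.

7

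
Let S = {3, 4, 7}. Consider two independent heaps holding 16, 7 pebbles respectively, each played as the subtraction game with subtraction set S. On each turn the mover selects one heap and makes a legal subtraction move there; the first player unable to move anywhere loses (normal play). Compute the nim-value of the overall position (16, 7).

All heaps use S = {3, 4, 7}:
n :  0  1  2  3  4  5  6  7  8  9 10 11 12 13 14 15 16
G :  0  0  0  1  1  1  2  2  2  3  0  0  0  1  1  1  2
Heap A: G(16) = 2.
Heap B: G(7) = 2.
Combined Grundy value = 2 ⊕ 2 = 0.

0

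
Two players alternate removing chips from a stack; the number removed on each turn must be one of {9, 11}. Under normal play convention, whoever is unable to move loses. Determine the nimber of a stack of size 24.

0

G(0) = 0
G(1) = mex{} = 0
G(2) = mex{} = 0
G(3) = mex{} = 0
G(4) = mex{} = 0
G(5) = mex{} = 0
G(6) = mex{} = 0
G(7) = mex{} = 0
G(8) = mex{} = 0
G(9) = mex{0} = 1
G(10) = mex{0} = 1
G(11) = mex{0,0} = 1
G(12) = mex{0,0} = 1
G(13) = mex{0,0} = 1
G(14) = mex{0,0} = 1
G(15) = mex{0,0} = 1
G(16) = mex{0,0} = 1
G(17) = mex{0,0} = 1
G(18) = mex{1,0} = 2
G(19) = mex{1,0} = 2
G(20) = mex{1,1} = 0
G(21) = mex{1,1} = 0
G(22) = mex{1,1} = 0
G(23) = mex{1,1} = 0
G(24) = mex{1,1} = 0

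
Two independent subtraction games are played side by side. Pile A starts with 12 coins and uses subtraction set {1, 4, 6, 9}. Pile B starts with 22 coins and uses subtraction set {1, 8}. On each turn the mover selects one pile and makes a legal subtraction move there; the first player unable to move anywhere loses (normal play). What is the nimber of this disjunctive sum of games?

Pile A, S = {1, 4, 6, 9}:
n :  0  1  2  3  4  5  6  7  8  9 10 11 12
G :  0  1  0  1  2  0  1  0  1  2  0  1  0
G_A(12) = 0.
Pile B, S = {1, 8}:
G(0) = 0
G(1) = mex{0} = 1
G(2) = mex{1} = 0
G(3) = mex{0} = 1
G(4) = mex{1} = 0
G(5) = mex{0} = 1
G(6) = mex{1} = 0
G(7) = mex{0} = 1
G(8) = mex{1,0} = 2
G(9) = mex{2,1} = 0
G(10) = mex{0,0} = 1
G(11) = mex{1,1} = 0
G(12) = mex{0,0} = 1
G(13) = mex{1,1} = 0
G(14) = mex{0,0} = 1
G(15) = mex{1,1} = 0
G(16) = mex{0,2} = 1
G(17) = mex{1,0} = 2
G(18) = mex{2,1} = 0
G(19) = mex{0,0} = 1
G(20) = mex{1,1} = 0
G(21) = mex{0,0} = 1
G(22) = mex{1,1} = 0
G_B(22) = 0.
Combined Grundy value = 0 ⊕ 0 = 0.

0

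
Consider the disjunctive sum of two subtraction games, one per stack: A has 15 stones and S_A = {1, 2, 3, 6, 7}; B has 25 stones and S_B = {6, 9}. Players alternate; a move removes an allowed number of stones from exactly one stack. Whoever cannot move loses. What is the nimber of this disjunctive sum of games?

Stack A, S = {1, 2, 3, 6, 7}:
G(0) = 0
G(1) = mex{0} = 1
G(2) = mex{1,0} = 2
G(3) = mex{2,1,0} = 3
G(4) = mex{3,2,1} = 0
G(5) = mex{0,3,2} = 1
G(6) = mex{1,0,3,0} = 2
G(7) = mex{2,1,0,1,0} = 3
G(8) = mex{3,2,1,2,1} = 0
G(9) = mex{0,3,2,3,2} = 1
G(10) = mex{1,0,3,0,3} = 2
G(11) = mex{2,1,0,1,0} = 3
G(12) = mex{3,2,1,2,1} = 0
G(13) = mex{0,3,2,3,2} = 1
G(14) = mex{1,0,3,0,3} = 2
G(15) = mex{2,1,0,1,0} = 3
G_A(15) = 3.
Stack B, S = {6, 9}:
G(0) = 0
G(1) = mex{} = 0
G(2) = mex{} = 0
G(3) = mex{} = 0
G(4) = mex{} = 0
G(5) = mex{} = 0
G(6) = mex{0} = 1
G(7) = mex{0} = 1
G(8) = mex{0} = 1
G(9) = mex{0,0} = 1
G(10) = mex{0,0} = 1
G(11) = mex{0,0} = 1
G(12) = mex{1,0} = 2
G(13) = mex{1,0} = 2
G(14) = mex{1,0} = 2
G(15) = mex{1,1} = 0
G(16) = mex{1,1} = 0
G(17) = mex{1,1} = 0
G(18) = mex{2,1} = 0
G(19) = mex{2,1} = 0
G(20) = mex{2,1} = 0
G(21) = mex{0,2} = 1
G(22) = mex{0,2} = 1
G(23) = mex{0,2} = 1
G(24) = mex{0,0} = 1
G(25) = mex{0,0} = 1
G_B(25) = 1.
Combined Grundy value = 3 ⊕ 1 = 2.

2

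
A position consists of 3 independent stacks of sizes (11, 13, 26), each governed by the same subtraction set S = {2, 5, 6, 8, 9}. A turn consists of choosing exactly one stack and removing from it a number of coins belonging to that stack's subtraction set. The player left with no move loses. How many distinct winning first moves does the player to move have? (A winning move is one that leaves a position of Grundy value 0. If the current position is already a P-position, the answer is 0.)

All stacks use S = {2, 5, 6, 8, 9}:
n :  0  1  2  3  4  5  6  7  8  9 10 11 12 13 14 15 16 17 18 19 20 21 22 23 24 25 26
G :  0  0  1  1  0  2  1  3  2  2  3  0  2  1  0  0  1  1  0  2  1  3  2  2  3  0  2
Stack A: G(11) = 0.
Stack B: G(13) = 1.
Stack C: G(26) = 2.
Combined Grundy value = 0 ⊕ 1 ⊕ 2 = 3.
A winning move leaves total XOR = 0, i.e. changes one component's Grundy value g to g ⊕ X where X is the current total.
Stack A: need g' = 0⊕3 = 3. Options: 11−2→G=2, 11−5→G=1, 11−6→G=2, 11−8→G=1, 11−9→G=1. Hits: 0.
Stack B: need g' = 1⊕3 = 2. Options: 13−2→G=0, 13−5→G=2, 13−6→G=3, 13−8→G=2, 13−9→G=0. Hits: 2.
Stack C: need g' = 2⊕3 = 1. Options: 26−2→G=3, 26−5→G=3, 26−6→G=1, 26−8→G=0, 26−9→G=1. Hits: 2.

4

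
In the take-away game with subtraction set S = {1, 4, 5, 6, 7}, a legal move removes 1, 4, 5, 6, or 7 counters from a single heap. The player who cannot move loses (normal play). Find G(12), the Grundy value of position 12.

0

G(0) = 0
G(1) = mex{0} = 1
G(2) = mex{1} = 0
G(3) = mex{0} = 1
G(4) = mex{1,0} = 2
G(5) = mex{2,1,0} = 3
G(6) = mex{3,0,1,0} = 2
G(7) = mex{2,1,0,1,0} = 3
G(8) = mex{3,2,1,0,1} = 4
G(9) = mex{4,3,2,1,0} = 5
G(10) = mex{5,2,3,2,1} = 0
G(11) = mex{0,3,2,3,2} = 1
G(12) = mex{1,4,3,2,3} = 0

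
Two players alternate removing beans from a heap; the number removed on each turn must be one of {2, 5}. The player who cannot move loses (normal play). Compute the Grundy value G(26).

n :  0  1  2  3  4  5  6  7  8  9 10 11 12 13 14 15 16 17 18 19 20 21 22 23 24 25 26
G :  0  0  1  1  0  2  1  0  0  1  1  0  2  1  0  0  1  1  0  2  1  0  0  1  1  0  2

2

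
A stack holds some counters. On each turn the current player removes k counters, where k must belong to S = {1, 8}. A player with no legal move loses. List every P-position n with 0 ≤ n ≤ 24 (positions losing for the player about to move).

0, 2, 4, 6, 9, 11, 13, 15, 18, 20, 22, 24

n :  0  1  2  3  4  5  6  7  8  9 10 11 12 13 14 15 16 17 18 19 20 21 22 23 24
G :  0  1  0  1  0  1  0  1  2  0  1  0  1  0  1  0  1  2  0  1  0  1  0  1  0
P-positions are exactly the n with G(n) = 0.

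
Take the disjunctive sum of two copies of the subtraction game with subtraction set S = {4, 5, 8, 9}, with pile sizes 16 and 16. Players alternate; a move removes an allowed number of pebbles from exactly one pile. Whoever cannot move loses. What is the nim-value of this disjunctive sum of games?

All piles use S = {4, 5, 8, 9}:
G(0) = 0
G(1) = mex{} = 0
G(2) = mex{} = 0
G(3) = mex{} = 0
G(4) = mex{0} = 1
G(5) = mex{0,0} = 1
G(6) = mex{0,0} = 1
G(7) = mex{0,0} = 1
G(8) = mex{1,0,0} = 2
G(9) = mex{1,1,0,0} = 2
G(10) = mex{1,1,0,0} = 2
G(11) = mex{1,1,0,0} = 2
G(12) = mex{2,1,1,0} = 3
G(13) = mex{2,2,1,1} = 0
G(14) = mex{2,2,1,1} = 0
G(15) = mex{2,2,1,1} = 0
G(16) = mex{3,2,2,1} = 0
Pile A: G(16) = 0.
Pile B: G(16) = 0.
Combined Grundy value = 0 ⊕ 0 = 0.

0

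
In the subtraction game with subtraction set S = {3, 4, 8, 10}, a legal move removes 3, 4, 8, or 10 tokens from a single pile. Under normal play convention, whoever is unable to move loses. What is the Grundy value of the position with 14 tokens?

G(0) = 0
G(1) = mex{} = 0
G(2) = mex{} = 0
G(3) = mex{0} = 1
G(4) = mex{0,0} = 1
G(5) = mex{0,0} = 1
G(6) = mex{1,0} = 2
G(7) = mex{1,1} = 0
G(8) = mex{1,1,0} = 2
G(9) = mex{2,1,0} = 3
G(10) = mex{0,2,0,0} = 1
G(11) = mex{2,0,1,0} = 3
G(12) = mex{3,2,1,0} = 4
G(13) = mex{1,3,1,1} = 0
G(14) = mex{3,1,2,1} = 0

0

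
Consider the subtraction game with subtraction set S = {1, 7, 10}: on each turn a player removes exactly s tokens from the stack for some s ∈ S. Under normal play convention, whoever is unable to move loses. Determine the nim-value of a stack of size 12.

G(0) = 0
G(1) = mex{0} = 1
G(2) = mex{1} = 0
G(3) = mex{0} = 1
G(4) = mex{1} = 0
G(5) = mex{0} = 1
G(6) = mex{1} = 0
G(7) = mex{0,0} = 1
G(8) = mex{1,1} = 0
G(9) = mex{0,0} = 1
G(10) = mex{1,1,0} = 2
G(11) = mex{2,0,1} = 3
G(12) = mex{3,1,0} = 2

2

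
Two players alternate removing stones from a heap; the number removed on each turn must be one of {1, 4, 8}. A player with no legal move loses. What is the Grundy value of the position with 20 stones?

n :  0  1  2  3  4  5  6  7  8  9 10 11 12 13 14 15 16 17 18 19 20
G :  0  1  0  1  2  0  1  0  1  2  3  2  0  1  0  1  2  0  1  0  1

1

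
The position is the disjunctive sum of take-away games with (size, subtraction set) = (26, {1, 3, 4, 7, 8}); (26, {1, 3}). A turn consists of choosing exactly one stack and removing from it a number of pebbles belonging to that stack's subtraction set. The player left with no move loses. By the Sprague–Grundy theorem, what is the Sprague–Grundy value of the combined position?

Stack A, S = {1, 3, 4, 7, 8}:
n :  0  1  2  3  4  5  6  7  8  9 10 11 12 13 14 15 16 17 18 19 20 21 22 23 24 25 26
G :  0  1  0  1  2  3  2  3  4  5  4  0  1  0  1  2  3  2  3  4  5  4  0  1  0  1  2
G_A(26) = 2.
Stack B, S = {1, 3}:
G(0) = 0
G(1) = mex{0} = 1
G(2) = mex{1} = 0
G(3) = mex{0,0} = 1
G(4) = mex{1,1} = 0
G(5) = mex{0,0} = 1
G(6) = mex{1,1} = 0
G(7) = mex{0,0} = 1
G(8) = mex{1,1} = 0
G(9) = mex{0,0} = 1
G(10) = mex{1,1} = 0
G(11) = mex{0,0} = 1
G(12) = mex{1,1} = 0
G(13) = mex{0,0} = 1
G(14) = mex{1,1} = 0
G(15) = mex{0,0} = 1
G(16) = mex{1,1} = 0
G(17) = mex{0,0} = 1
G(18) = mex{1,1} = 0
G(19) = mex{0,0} = 1
G(20) = mex{1,1} = 0
G(21) = mex{0,0} = 1
G(22) = mex{1,1} = 0
G(23) = mex{0,0} = 1
G(24) = mex{1,1} = 0
G(25) = mex{0,0} = 1
G(26) = mex{1,1} = 0
G_B(26) = 0.
Combined Grundy value = 2 ⊕ 0 = 2.

2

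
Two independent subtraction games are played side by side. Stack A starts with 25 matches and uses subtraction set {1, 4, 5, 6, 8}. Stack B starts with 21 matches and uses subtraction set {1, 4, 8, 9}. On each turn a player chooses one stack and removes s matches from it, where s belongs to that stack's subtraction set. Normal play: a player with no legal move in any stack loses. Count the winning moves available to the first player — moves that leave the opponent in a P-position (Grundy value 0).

Stack A, S = {1, 4, 5, 6, 8}:
G(0) = 0
G(1) = mex{0} = 1
G(2) = mex{1} = 0
G(3) = mex{0} = 1
G(4) = mex{1,0} = 2
G(5) = mex{2,1,0} = 3
G(6) = mex{3,0,1,0} = 2
G(7) = mex{2,1,0,1} = 3
G(8) = mex{3,2,1,0,0} = 4
G(9) = mex{4,3,2,1,1} = 0
G(10) = mex{0,2,3,2,0} = 1
G(11) = mex{1,3,2,3,1} = 0
G(12) = mex{0,4,3,2,2} = 1
G(13) = mex{1,0,4,3,3} = 2
G(14) = mex{2,1,0,4,2} = 3
G(15) = mex{3,0,1,0,3} = 2
G(16) = mex{2,1,0,1,4} = 3
G(17) = mex{3,2,1,0,0} = 4
G(18) = mex{4,3,2,1,1} = 0
G(19) = mex{0,2,3,2,0} = 1
G(20) = mex{1,3,2,3,1} = 0
G(21) = mex{0,4,3,2,2} = 1
G(22) = mex{1,0,4,3,3} = 2
G(23) = mex{2,1,0,4,2} = 3
G(24) = mex{3,0,1,0,3} = 2
G(25) = mex{2,1,0,1,4} = 3
G_A(25) = 3.
Stack B, S = {1, 4, 8, 9}:
G(0) = 0
G(1) = mex{0} = 1
G(2) = mex{1} = 0
G(3) = mex{0} = 1
G(4) = mex{1,0} = 2
G(5) = mex{2,1} = 0
G(6) = mex{0,0} = 1
G(7) = mex{1,1} = 0
G(8) = mex{0,2,0} = 1
G(9) = mex{1,0,1,0} = 2
G(10) = mex{2,1,0,1} = 3
G(11) = mex{3,0,1,0} = 2
G(12) = mex{2,1,2,1} = 0
G(13) = mex{0,2,0,2} = 1
G(14) = mex{1,3,1,0} = 2
G(15) = mex{2,2,0,1} = 3
G(16) = mex{3,0,1,0} = 2
G(17) = mex{2,1,2,1} = 0
G(18) = mex{0,2,3,2} = 1
G(19) = mex{1,3,2,3} = 0
G(20) = mex{0,2,0,2} = 1
G(21) = mex{1,0,1,0} = 2
G_B(21) = 2.
Combined Grundy value = 3 ⊕ 2 = 1.
A winning move leaves total XOR = 0, i.e. changes one component's Grundy value g to g ⊕ X where X is the current total.
Stack A: need g' = 3⊕1 = 2. Options: 25−1→G=2, 25−4→G=1, 25−5→G=0, 25−6→G=1, 25−8→G=4. Hits: 1.
Stack B: need g' = 2⊕1 = 3. Options: 21−1→G=1, 21−4→G=0, 21−8→G=1, 21−9→G=0. Hits: 0.

1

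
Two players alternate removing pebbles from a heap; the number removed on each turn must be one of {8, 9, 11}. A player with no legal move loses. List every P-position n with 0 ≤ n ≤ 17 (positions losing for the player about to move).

0, 1, 2, 3, 4, 5, 6, 7

G(0) = 0
G(1) = mex{} = 0
G(2) = mex{} = 0
G(3) = mex{} = 0
G(4) = mex{} = 0
G(5) = mex{} = 0
G(6) = mex{} = 0
G(7) = mex{} = 0
G(8) = mex{0} = 1
G(9) = mex{0,0} = 1
G(10) = mex{0,0} = 1
G(11) = mex{0,0,0} = 1
G(12) = mex{0,0,0} = 1
G(13) = mex{0,0,0} = 1
G(14) = mex{0,0,0} = 1
G(15) = mex{0,0,0} = 1
G(16) = mex{1,0,0} = 2
G(17) = mex{1,1,0} = 2
P-positions are exactly the n with G(n) = 0.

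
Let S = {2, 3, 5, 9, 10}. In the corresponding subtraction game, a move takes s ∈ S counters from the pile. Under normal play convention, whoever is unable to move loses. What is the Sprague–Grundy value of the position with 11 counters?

G(0) = 0
G(1) = mex{} = 0
G(2) = mex{0} = 1
G(3) = mex{0,0} = 1
G(4) = mex{1,0} = 2
G(5) = mex{1,1,0} = 2
G(6) = mex{2,1,0} = 3
G(7) = mex{2,2,1} = 0
G(8) = mex{3,2,1} = 0
G(9) = mex{0,3,2,0} = 1
G(10) = mex{0,0,2,0,0} = 1
G(11) = mex{1,0,3,1,0} = 2

2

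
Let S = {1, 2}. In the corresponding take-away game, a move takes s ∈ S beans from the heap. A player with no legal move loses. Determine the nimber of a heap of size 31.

1

G(0) = 0
G(1) = mex{0} = 1
G(2) = mex{1,0} = 2
G(3) = mex{2,1} = 0
G(4) = mex{0,2} = 1
G(5) = mex{1,0} = 2
G(6) = mex{2,1} = 0
G(7) = mex{0,2} = 1
G(8) = mex{1,0} = 2
G(9) = mex{2,1} = 0
G(10) = mex{0,2} = 1
G(11) = mex{1,0} = 2
G(12) = mex{2,1} = 0
G(13) = mex{0,2} = 1
G(14) = mex{1,0} = 2
G(15) = mex{2,1} = 0
G(16) = mex{0,2} = 1
G(17) = mex{1,0} = 2
G(18) = mex{2,1} = 0
G(19) = mex{0,2} = 1
G(20) = mex{1,0} = 2
G(21) = mex{2,1} = 0
G(22) = mex{0,2} = 1
G(23) = mex{1,0} = 2
G(24) = mex{2,1} = 0
G(25) = mex{0,2} = 1
G(26) = mex{1,0} = 2
G(27) = mex{2,1} = 0
G(28) = mex{0,2} = 1
G(29) = mex{1,0} = 2
G(30) = mex{2,1} = 0
G(31) = mex{0,2} = 1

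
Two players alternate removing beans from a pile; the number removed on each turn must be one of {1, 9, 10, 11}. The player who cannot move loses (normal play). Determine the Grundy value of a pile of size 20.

n :  0  1  2  3  4  5  6  7  8  9 10 11 12 13 14 15 16 17 18 19 20
G :  0  1  0  1  0  1  0  1  0  1  2  3  2  3  2  3  2  3  2  3  0

0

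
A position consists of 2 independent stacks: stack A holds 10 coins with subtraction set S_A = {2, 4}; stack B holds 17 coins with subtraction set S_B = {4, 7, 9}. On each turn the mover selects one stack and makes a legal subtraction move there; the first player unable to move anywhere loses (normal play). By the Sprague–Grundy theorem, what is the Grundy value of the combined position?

Stack A, S = {2, 4}:
G(0) = 0
G(1) = mex{} = 0
G(2) = mex{0} = 1
G(3) = mex{0} = 1
G(4) = mex{1,0} = 2
G(5) = mex{1,0} = 2
G(6) = mex{2,1} = 0
G(7) = mex{2,1} = 0
G(8) = mex{0,2} = 1
G(9) = mex{0,2} = 1
G(10) = mex{1,0} = 2
G_A(10) = 2.
Stack B, S = {4, 7, 9}:
n :  0  1  2  3  4  5  6  7  8  9 10 11 12 13 14 15 16 17
G :  0  0  0  0  1  1  1  1  2  2  2  2  3  0  0  0  0  1
G_B(17) = 1.
Combined Grundy value = 2 ⊕ 1 = 3.

3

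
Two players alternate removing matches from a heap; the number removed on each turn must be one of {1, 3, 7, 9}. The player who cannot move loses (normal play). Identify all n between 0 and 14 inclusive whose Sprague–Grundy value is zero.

n :  0  1  2  3  4  5  6  7  8  9 10 11 12 13 14
G :  0  1  0  1  0  1  0  1  0  1  0  1  0  1  0
P-positions are exactly the n with G(n) = 0.

0, 2, 4, 6, 8, 10, 12, 14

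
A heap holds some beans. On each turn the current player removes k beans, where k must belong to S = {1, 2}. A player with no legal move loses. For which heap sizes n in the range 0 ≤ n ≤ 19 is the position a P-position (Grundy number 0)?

0, 3, 6, 9, 12, 15, 18

G(0) = 0
G(1) = mex{0} = 1
G(2) = mex{1,0} = 2
G(3) = mex{2,1} = 0
G(4) = mex{0,2} = 1
G(5) = mex{1,0} = 2
G(6) = mex{2,1} = 0
G(7) = mex{0,2} = 1
G(8) = mex{1,0} = 2
G(9) = mex{2,1} = 0
G(10) = mex{0,2} = 1
G(11) = mex{1,0} = 2
G(12) = mex{2,1} = 0
G(13) = mex{0,2} = 1
G(14) = mex{1,0} = 2
G(15) = mex{2,1} = 0
G(16) = mex{0,2} = 1
G(17) = mex{1,0} = 2
G(18) = mex{2,1} = 0
G(19) = mex{0,2} = 1
P-positions are exactly the n with G(n) = 0.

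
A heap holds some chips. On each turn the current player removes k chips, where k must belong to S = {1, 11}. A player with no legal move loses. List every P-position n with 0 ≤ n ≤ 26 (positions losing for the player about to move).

0, 2, 4, 6, 8, 10, 12, 14, 16, 18, 20, 22, 24, 26

n :  0  1  2  3  4  5  6  7  8  9 10 11 12 13 14 15 16 17 18 19 20 21 22 23 24 25 26
G :  0  1  0  1  0  1  0  1  0  1  0  1  0  1  0  1  0  1  0  1  0  1  0  1  0  1  0
P-positions are exactly the n with G(n) = 0.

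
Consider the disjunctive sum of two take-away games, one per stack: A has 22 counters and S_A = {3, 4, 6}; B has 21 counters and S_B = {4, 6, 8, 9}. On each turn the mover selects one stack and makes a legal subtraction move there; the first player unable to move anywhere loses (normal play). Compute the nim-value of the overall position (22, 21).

3

Stack A, S = {3, 4, 6}:
G(0) = 0
G(1) = mex{} = 0
G(2) = mex{} = 0
G(3) = mex{0} = 1
G(4) = mex{0,0} = 1
G(5) = mex{0,0} = 1
G(6) = mex{1,0,0} = 2
G(7) = mex{1,1,0} = 2
G(8) = mex{1,1,0} = 2
G(9) = mex{2,1,1} = 0
G(10) = mex{2,2,1} = 0
G(11) = mex{2,2,1} = 0
G(12) = mex{0,2,2} = 1
G(13) = mex{0,0,2} = 1
G(14) = mex{0,0,2} = 1
G(15) = mex{1,0,0} = 2
G(16) = mex{1,1,0} = 2
G(17) = mex{1,1,0} = 2
G(18) = mex{2,1,1} = 0
G(19) = mex{2,2,1} = 0
G(20) = mex{2,2,1} = 0
G(21) = mex{0,2,2} = 1
G(22) = mex{0,0,2} = 1
G_A(22) = 1.
Stack B, S = {4, 6, 8, 9}:
G(0) = 0
G(1) = mex{} = 0
G(2) = mex{} = 0
G(3) = mex{} = 0
G(4) = mex{0} = 1
G(5) = mex{0} = 1
G(6) = mex{0,0} = 1
G(7) = mex{0,0} = 1
G(8) = mex{1,0,0} = 2
G(9) = mex{1,0,0,0} = 2
G(10) = mex{1,1,0,0} = 2
G(11) = mex{1,1,0,0} = 2
G(12) = mex{2,1,1,0} = 3
G(13) = mex{2,1,1,1} = 0
G(14) = mex{2,2,1,1} = 0
G(15) = mex{2,2,1,1} = 0
G(16) = mex{3,2,2,1} = 0
G(17) = mex{0,2,2,2} = 1
G(18) = mex{0,3,2,2} = 1
G(19) = mex{0,0,2,2} = 1
G(20) = mex{0,0,3,2} = 1
G(21) = mex{1,0,0,3} = 2
G_B(21) = 2.
Combined Grundy value = 1 ⊕ 2 = 3.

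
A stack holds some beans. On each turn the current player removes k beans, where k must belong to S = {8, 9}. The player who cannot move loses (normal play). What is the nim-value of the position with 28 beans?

1

n :  0  1  2  3  4  5  6  7  8  9 10 11 12 13 14 15 16 17 18 19 20 21 22 23 24 25 26 27 28
G :  0  0  0  0  0  0  0  0  1  1  1  1  1  1  1  1  2  0  0  0  0  0  0  0  0  1  1  1  1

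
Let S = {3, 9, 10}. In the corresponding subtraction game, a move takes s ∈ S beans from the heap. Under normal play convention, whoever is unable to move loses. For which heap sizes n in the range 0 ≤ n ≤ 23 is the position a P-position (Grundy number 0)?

0, 1, 2, 6, 7, 8, 13, 14, 19, 20, 21

G(0) = 0
G(1) = mex{} = 0
G(2) = mex{} = 0
G(3) = mex{0} = 1
G(4) = mex{0} = 1
G(5) = mex{0} = 1
G(6) = mex{1} = 0
G(7) = mex{1} = 0
G(8) = mex{1} = 0
G(9) = mex{0,0} = 1
G(10) = mex{0,0,0} = 1
G(11) = mex{0,0,0} = 1
G(12) = mex{1,1,0} = 2
G(13) = mex{1,1,1} = 0
G(14) = mex{1,1,1} = 0
G(15) = mex{2,0,1} = 3
G(16) = mex{0,0,0} = 1
G(17) = mex{0,0,0} = 1
G(18) = mex{3,1,0} = 2
G(19) = mex{1,1,1} = 0
G(20) = mex{1,1,1} = 0
G(21) = mex{2,2,1} = 0
G(22) = mex{0,0,2} = 1
G(23) = mex{0,0,0} = 1
P-positions are exactly the n with G(n) = 0.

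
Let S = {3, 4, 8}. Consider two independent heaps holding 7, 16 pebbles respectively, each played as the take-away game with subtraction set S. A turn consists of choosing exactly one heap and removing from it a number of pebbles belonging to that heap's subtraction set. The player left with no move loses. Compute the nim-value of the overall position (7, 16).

All heaps use S = {3, 4, 8}:
G(0) = 0
G(1) = mex{} = 0
G(2) = mex{} = 0
G(3) = mex{0} = 1
G(4) = mex{0,0} = 1
G(5) = mex{0,0} = 1
G(6) = mex{1,0} = 2
G(7) = mex{1,1} = 0
G(8) = mex{1,1,0} = 2
G(9) = mex{2,1,0} = 3
G(10) = mex{0,2,0} = 1
G(11) = mex{2,0,1} = 3
G(12) = mex{3,2,1} = 0
G(13) = mex{1,3,1} = 0
G(14) = mex{3,1,2} = 0
G(15) = mex{0,3,0} = 1
G(16) = mex{0,0,2} = 1
Heap A: G(7) = 0.
Heap B: G(16) = 1.
Combined Grundy value = 0 ⊕ 1 = 1.

1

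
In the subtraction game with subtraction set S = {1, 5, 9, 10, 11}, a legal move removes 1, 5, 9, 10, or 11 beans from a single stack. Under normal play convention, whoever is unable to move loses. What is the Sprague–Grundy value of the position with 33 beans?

G(0) = 0
G(1) = mex{0} = 1
G(2) = mex{1} = 0
G(3) = mex{0} = 1
G(4) = mex{1} = 0
G(5) = mex{0,0} = 1
G(6) = mex{1,1} = 0
G(7) = mex{0,0} = 1
G(8) = mex{1,1} = 0
G(9) = mex{0,0,0} = 1
G(10) = mex{1,1,1,0} = 2
G(11) = mex{2,0,0,1,0} = 3
G(12) = mex{3,1,1,0,1} = 2
G(13) = mex{2,0,0,1,0} = 3
G(14) = mex{3,1,1,0,1} = 2
G(15) = mex{2,2,0,1,0} = 3
G(16) = mex{3,3,1,0,1} = 2
G(17) = mex{2,2,0,1,0} = 3
G(18) = mex{3,3,1,0,1} = 2
G(19) = mex{2,2,2,1,0} = 3
G(20) = mex{3,3,3,2,1} = 0
G(21) = mex{0,2,2,3,2} = 1
G(22) = mex{1,3,3,2,3} = 0
G(23) = mex{0,2,2,3,2} = 1
G(24) = mex{1,3,3,2,3} = 0
G(25) = mex{0,0,2,3,2} = 1
G(26) = mex{1,1,3,2,3} = 0
G(27) = mex{0,0,2,3,2} = 1
G(28) = mex{1,1,3,2,3} = 0
G(29) = mex{0,0,0,3,2} = 1
G(30) = mex{1,1,1,0,3} = 2
G(31) = mex{2,0,0,1,0} = 3
G(32) = mex{3,1,1,0,1} = 2
G(33) = mex{2,0,0,1,0} = 3

3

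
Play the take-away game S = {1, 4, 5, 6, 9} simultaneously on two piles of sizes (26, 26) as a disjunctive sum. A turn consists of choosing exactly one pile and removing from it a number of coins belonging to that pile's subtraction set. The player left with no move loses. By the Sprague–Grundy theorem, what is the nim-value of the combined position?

0

All piles use S = {1, 4, 5, 6, 9}:
G(0) = 0
G(1) = mex{0} = 1
G(2) = mex{1} = 0
G(3) = mex{0} = 1
G(4) = mex{1,0} = 2
G(5) = mex{2,1,0} = 3
G(6) = mex{3,0,1,0} = 2
G(7) = mex{2,1,0,1} = 3
G(8) = mex{3,2,1,0} = 4
G(9) = mex{4,3,2,1,0} = 5
G(10) = mex{5,2,3,2,1} = 0
G(11) = mex{0,3,2,3,0} = 1
G(12) = mex{1,4,3,2,1} = 0
G(13) = mex{0,5,4,3,2} = 1
G(14) = mex{1,0,5,4,3} = 2
G(15) = mex{2,1,0,5,2} = 3
G(16) = mex{3,0,1,0,3} = 2
G(17) = mex{2,1,0,1,4} = 3
G(18) = mex{3,2,1,0,5} = 4
G(19) = mex{4,3,2,1,0} = 5
G(20) = mex{5,2,3,2,1} = 0
G(21) = mex{0,3,2,3,0} = 1
G(22) = mex{1,4,3,2,1} = 0
G(23) = mex{0,5,4,3,2} = 1
G(24) = mex{1,0,5,4,3} = 2
G(25) = mex{2,1,0,5,2} = 3
G(26) = mex{3,0,1,0,3} = 2
Pile A: G(26) = 2.
Pile B: G(26) = 2.
Combined Grundy value = 2 ⊕ 2 = 0.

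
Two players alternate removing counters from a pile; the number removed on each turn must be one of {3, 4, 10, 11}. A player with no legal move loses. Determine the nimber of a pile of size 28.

0

n :  0  1  2  3  4  5  6  7  8  9 10 11 12 13 14 15 16 17 18 19 20 21 22 23 24 25 26 27 28
G :  0  0  0  1  1  1  2  0  0  0  1  1  1  2  0  0  0  1  1  1  2  0  0  0  1  1  1  2  0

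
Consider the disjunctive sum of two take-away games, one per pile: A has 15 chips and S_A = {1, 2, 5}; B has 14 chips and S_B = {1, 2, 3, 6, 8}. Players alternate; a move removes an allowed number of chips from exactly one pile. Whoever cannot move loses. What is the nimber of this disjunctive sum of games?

Pile A, S = {1, 2, 5}:
n :  0  1  2  3  4  5  6  7  8  9 10 11 12 13 14 15
G :  0  1  2  0  1  2  0  1  2  0  1  2  0  1  2  0
G_A(15) = 0.
Pile B, S = {1, 2, 3, 6, 8}:
n :  0  1  2  3  4  5  6  7  8  9 10 11 12 13 14
G :  0  1  2  3  0  1  2  3  4  0  1  2  3  0  1
G_B(14) = 1.
Combined Grundy value = 0 ⊕ 1 = 1.

1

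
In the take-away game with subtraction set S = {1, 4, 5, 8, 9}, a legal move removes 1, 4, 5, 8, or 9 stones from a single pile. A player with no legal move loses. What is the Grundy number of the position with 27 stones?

n :  0  1  2  3  4  5  6  7  8  9 10 11 12 13 14 15 16 17 18 19 20 21 22 23 24 25 26 27
G :  0  1  0  1  2  3  2  3  4  5  4  5  0  1  0  1  2  3  2  3  4  5  4  5  0  1  0  1

1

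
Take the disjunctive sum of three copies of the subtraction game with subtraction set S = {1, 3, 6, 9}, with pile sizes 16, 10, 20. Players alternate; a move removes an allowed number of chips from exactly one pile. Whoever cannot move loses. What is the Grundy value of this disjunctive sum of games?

0

All piles use S = {1, 3, 6, 9}:
G(0) = 0
G(1) = mex{0} = 1
G(2) = mex{1} = 0
G(3) = mex{0,0} = 1
G(4) = mex{1,1} = 0
G(5) = mex{0,0} = 1
G(6) = mex{1,1,0} = 2
G(7) = mex{2,0,1} = 3
G(8) = mex{3,1,0} = 2
G(9) = mex{2,2,1,0} = 3
G(10) = mex{3,3,0,1} = 2
G(11) = mex{2,2,1,0} = 3
G(12) = mex{3,3,2,1} = 0
G(13) = mex{0,2,3,0} = 1
G(14) = mex{1,3,2,1} = 0
G(15) = mex{0,0,3,2} = 1
G(16) = mex{1,1,2,3} = 0
G(17) = mex{0,0,3,2} = 1
G(18) = mex{1,1,0,3} = 2
G(19) = mex{2,0,1,2} = 3
G(20) = mex{3,1,0,3} = 2
Pile A: G(16) = 0.
Pile B: G(10) = 2.
Pile C: G(20) = 2.
Combined Grundy value = 0 ⊕ 2 ⊕ 2 = 0.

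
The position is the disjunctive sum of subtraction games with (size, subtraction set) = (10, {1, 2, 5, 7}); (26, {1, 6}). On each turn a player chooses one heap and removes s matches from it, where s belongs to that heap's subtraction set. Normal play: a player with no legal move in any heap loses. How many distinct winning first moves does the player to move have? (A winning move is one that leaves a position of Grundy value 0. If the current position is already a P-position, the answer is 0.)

Heap A, S = {1, 2, 5, 7}:
n :  0  1  2  3  4  5  6  7  8  9 10
G :  0  1  2  0  1  2  0  1  2  0  1
G_A(10) = 1.
Heap B, S = {1, 6}:
G(0) = 0
G(1) = mex{0} = 1
G(2) = mex{1} = 0
G(3) = mex{0} = 1
G(4) = mex{1} = 0
G(5) = mex{0} = 1
G(6) = mex{1,0} = 2
G(7) = mex{2,1} = 0
G(8) = mex{0,0} = 1
G(9) = mex{1,1} = 0
G(10) = mex{0,0} = 1
G(11) = mex{1,1} = 0
G(12) = mex{0,2} = 1
G(13) = mex{1,0} = 2
G(14) = mex{2,1} = 0
G(15) = mex{0,0} = 1
G(16) = mex{1,1} = 0
G(17) = mex{0,0} = 1
G(18) = mex{1,1} = 0
G(19) = mex{0,2} = 1
G(20) = mex{1,0} = 2
G(21) = mex{2,1} = 0
G(22) = mex{0,0} = 1
G(23) = mex{1,1} = 0
G(24) = mex{0,0} = 1
G(25) = mex{1,1} = 0
G(26) = mex{0,2} = 1
G_B(26) = 1.
Combined Grundy value = 1 ⊕ 1 = 0.
A winning move leaves total XOR = 0, i.e. changes one component's Grundy value g to g ⊕ X where X is the current total.
Heap A: target g' = 1⊕0 = 1, but every legal move changes the Grundy value (mex property), so 0 moves.
Heap B: target g' = 1⊕0 = 1, but every legal move changes the Grundy value (mex property), so 0 moves.

0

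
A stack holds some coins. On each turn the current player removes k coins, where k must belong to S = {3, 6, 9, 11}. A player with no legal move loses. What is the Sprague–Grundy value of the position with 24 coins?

G(0) = 0
G(1) = mex{} = 0
G(2) = mex{} = 0
G(3) = mex{0} = 1
G(4) = mex{0} = 1
G(5) = mex{0} = 1
G(6) = mex{1,0} = 2
G(7) = mex{1,0} = 2
G(8) = mex{1,0} = 2
G(9) = mex{2,1,0} = 3
G(10) = mex{2,1,0} = 3
G(11) = mex{2,1,0,0} = 3
G(12) = mex{3,2,1,0} = 4
G(13) = mex{3,2,1,0} = 4
G(14) = mex{3,2,1,1} = 0
G(15) = mex{4,3,2,1} = 0
G(16) = mex{4,3,2,1} = 0
G(17) = mex{0,3,2,2} = 1
G(18) = mex{0,4,3,2} = 1
G(19) = mex{0,4,3,2} = 1
G(20) = mex{1,0,3,3} = 2
G(21) = mex{1,0,4,3} = 2
G(22) = mex{1,0,4,3} = 2
G(23) = mex{2,1,0,4} = 3
G(24) = mex{2,1,0,4} = 3

3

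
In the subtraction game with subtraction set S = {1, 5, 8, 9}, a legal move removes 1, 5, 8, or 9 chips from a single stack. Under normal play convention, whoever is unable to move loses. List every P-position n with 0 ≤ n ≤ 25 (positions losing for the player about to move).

G(0) = 0
G(1) = mex{0} = 1
G(2) = mex{1} = 0
G(3) = mex{0} = 1
G(4) = mex{1} = 0
G(5) = mex{0,0} = 1
G(6) = mex{1,1} = 0
G(7) = mex{0,0} = 1
G(8) = mex{1,1,0} = 2
G(9) = mex{2,0,1,0} = 3
G(10) = mex{3,1,0,1} = 2
G(11) = mex{2,0,1,0} = 3
G(12) = mex{3,1,0,1} = 2
G(13) = mex{2,2,1,0} = 3
G(14) = mex{3,3,0,1} = 2
G(15) = mex{2,2,1,0} = 3
G(16) = mex{3,3,2,1} = 0
G(17) = mex{0,2,3,2} = 1
G(18) = mex{1,3,2,3} = 0
G(19) = mex{0,2,3,2} = 1
G(20) = mex{1,3,2,3} = 0
G(21) = mex{0,0,3,2} = 1
G(22) = mex{1,1,2,3} = 0
G(23) = mex{0,0,3,2} = 1
G(24) = mex{1,1,0,3} = 2
G(25) = mex{2,0,1,0} = 3
P-positions are exactly the n with G(n) = 0.

0, 2, 4, 6, 16, 18, 20, 22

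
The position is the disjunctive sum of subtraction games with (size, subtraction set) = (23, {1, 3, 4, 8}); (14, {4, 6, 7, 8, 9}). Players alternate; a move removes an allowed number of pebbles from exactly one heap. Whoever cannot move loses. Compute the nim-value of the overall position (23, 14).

0

Heap A, S = {1, 3, 4, 8}:
n :  0  1  2  3  4  5  6  7  8  9 10 11 12 13 14 15 16 17 18 19 20 21 22 23
G :  0  1  0  1  2  3  2  0  1  0  1  2  3  2  0  1  0  1  2  3  2  0  1  0
G_A(23) = 0.
Heap B, S = {4, 6, 7, 8, 9}:
n :  0  1  2  3  4  5  6  7  8  9 10 11 12 13 14
G :  0  0  0  0  1  1  1  1  2  2  2  2  3  0  0
G_B(14) = 0.
Combined Grundy value = 0 ⊕ 0 = 0.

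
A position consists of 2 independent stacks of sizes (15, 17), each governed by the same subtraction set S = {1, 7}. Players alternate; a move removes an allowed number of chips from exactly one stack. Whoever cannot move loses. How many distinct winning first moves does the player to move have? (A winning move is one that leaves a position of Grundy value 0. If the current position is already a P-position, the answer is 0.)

All stacks use S = {1, 7}:
G(0) = 0
G(1) = mex{0} = 1
G(2) = mex{1} = 0
G(3) = mex{0} = 1
G(4) = mex{1} = 0
G(5) = mex{0} = 1
G(6) = mex{1} = 0
G(7) = mex{0,0} = 1
G(8) = mex{1,1} = 0
G(9) = mex{0,0} = 1
G(10) = mex{1,1} = 0
G(11) = mex{0,0} = 1
G(12) = mex{1,1} = 0
G(13) = mex{0,0} = 1
G(14) = mex{1,1} = 0
G(15) = mex{0,0} = 1
G(16) = mex{1,1} = 0
G(17) = mex{0,0} = 1
Stack A: G(15) = 1.
Stack B: G(17) = 1.
Combined Grundy value = 1 ⊕ 1 = 0.
A winning move leaves total XOR = 0, i.e. changes one component's Grundy value g to g ⊕ X where X is the current total.
Stack A: target g' = 1⊕0 = 1, but every legal move changes the Grundy value (mex property), so 0 moves.
Stack B: target g' = 1⊕0 = 1, but every legal move changes the Grundy value (mex property), so 0 moves.

0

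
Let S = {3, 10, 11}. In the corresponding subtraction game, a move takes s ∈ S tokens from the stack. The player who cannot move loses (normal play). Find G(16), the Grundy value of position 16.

G(0) = 0
G(1) = mex{} = 0
G(2) = mex{} = 0
G(3) = mex{0} = 1
G(4) = mex{0} = 1
G(5) = mex{0} = 1
G(6) = mex{1} = 0
G(7) = mex{1} = 0
G(8) = mex{1} = 0
G(9) = mex{0} = 1
G(10) = mex{0,0} = 1
G(11) = mex{0,0,0} = 1
G(12) = mex{1,0,0} = 2
G(13) = mex{1,1,0} = 2
G(14) = mex{1,1,1} = 0
G(15) = mex{2,1,1} = 0
G(16) = mex{2,0,1} = 3

3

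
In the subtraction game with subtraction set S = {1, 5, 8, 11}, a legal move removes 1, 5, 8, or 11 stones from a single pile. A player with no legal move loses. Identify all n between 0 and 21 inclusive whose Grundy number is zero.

0, 2, 4, 6, 16, 18, 20

n :  0  1  2  3  4  5  6  7  8  9 10 11 12 13 14 15 16 17 18 19 20 21
G :  0  1  0  1  0  1  0  1  2  3  2  3  2  3  2  3  0  1  0  1  0  1
P-positions are exactly the n with G(n) = 0.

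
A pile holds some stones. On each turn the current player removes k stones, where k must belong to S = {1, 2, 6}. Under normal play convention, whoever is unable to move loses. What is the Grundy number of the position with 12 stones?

2

n :  0  1  2  3  4  5  6  7  8  9 10 11 12
G :  0  1  2  0  1  2  3  0  1  2  0  1  2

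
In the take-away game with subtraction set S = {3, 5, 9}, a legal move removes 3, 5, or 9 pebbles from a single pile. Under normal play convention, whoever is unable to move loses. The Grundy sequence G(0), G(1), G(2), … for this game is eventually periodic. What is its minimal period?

2

G(0) = 0
G(1) = mex{} = 0
G(2) = mex{} = 0
G(3) = mex{0} = 1
G(4) = mex{0} = 1
G(5) = mex{0,0} = 1
G(6) = mex{1,0} = 2
G(7) = mex{1,0} = 2
G(8) = mex{1,1} = 0
G(9) = mex{2,1,0} = 3
G(10) = mex{2,1,0} = 3
G(11) = mex{0,2,0} = 1
G(12) = mex{3,2,1} = 0
G(13) = mex{3,0,1} = 2
G(14) = mex{1,3,1} = 0
G(15) = mex{0,3,2} = 1
G(16) = mex{2,1,2} = 0
G(17) = mex{0,0,0} = 1
G(18) = mex{1,2,3} = 0
G(19) = mex{0,0,3} = 1
G(20) = mex{1,1,1} = 0
G(21) = mex{0,0,0} = 1
G(22) = mex{1,1,2} = 0
G(23) = mex{0,0,0} = 1
G(24) = mex{1,1,1} = 0
G(25) = mex{0,0,0} = 1
G(26) = mex{1,1,1} = 0
From n = 14 onward G(n+2) = G(n); since this holds over max(S) = 9 consecutive positions the period is 2 (pre-period 14).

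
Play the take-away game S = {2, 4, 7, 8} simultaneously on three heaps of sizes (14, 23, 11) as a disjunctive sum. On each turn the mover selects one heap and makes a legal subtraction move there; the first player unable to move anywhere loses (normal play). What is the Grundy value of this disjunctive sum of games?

1

All heaps use S = {2, 4, 7, 8}:
n :  0  1  2  3  4  5  6  7  8  9 10 11 12 13 14 15 16 17 18 19 20 21 22 23
G :  0  0  1  1  2  2  0  3  1  4  2  0  0  1  1  2  2  0  3  1  4  2  0  0
Heap A: G(14) = 1.
Heap B: G(23) = 0.
Heap C: G(11) = 0.
Combined Grundy value = 1 ⊕ 0 ⊕ 0 = 1.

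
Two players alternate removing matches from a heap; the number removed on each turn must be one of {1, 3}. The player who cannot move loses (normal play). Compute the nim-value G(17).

G(0) = 0
G(1) = mex{0} = 1
G(2) = mex{1} = 0
G(3) = mex{0,0} = 1
G(4) = mex{1,1} = 0
G(5) = mex{0,0} = 1
G(6) = mex{1,1} = 0
G(7) = mex{0,0} = 1
G(8) = mex{1,1} = 0
G(9) = mex{0,0} = 1
G(10) = mex{1,1} = 0
G(11) = mex{0,0} = 1
G(12) = mex{1,1} = 0
G(13) = mex{0,0} = 1
G(14) = mex{1,1} = 0
G(15) = mex{0,0} = 1
G(16) = mex{1,1} = 0
G(17) = mex{0,0} = 1

1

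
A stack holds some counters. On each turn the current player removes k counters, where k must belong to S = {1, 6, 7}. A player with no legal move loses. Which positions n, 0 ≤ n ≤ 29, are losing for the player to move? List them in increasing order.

0, 2, 4, 12, 14, 16, 24, 26, 28

G(0) = 0
G(1) = mex{0} = 1
G(2) = mex{1} = 0
G(3) = mex{0} = 1
G(4) = mex{1} = 0
G(5) = mex{0} = 1
G(6) = mex{1,0} = 2
G(7) = mex{2,1,0} = 3
G(8) = mex{3,0,1} = 2
G(9) = mex{2,1,0} = 3
G(10) = mex{3,0,1} = 2
G(11) = mex{2,1,0} = 3
G(12) = mex{3,2,1} = 0
G(13) = mex{0,3,2} = 1
G(14) = mex{1,2,3} = 0
G(15) = mex{0,3,2} = 1
G(16) = mex{1,2,3} = 0
G(17) = mex{0,3,2} = 1
G(18) = mex{1,0,3} = 2
G(19) = mex{2,1,0} = 3
G(20) = mex{3,0,1} = 2
G(21) = mex{2,1,0} = 3
G(22) = mex{3,0,1} = 2
G(23) = mex{2,1,0} = 3
G(24) = mex{3,2,1} = 0
G(25) = mex{0,3,2} = 1
G(26) = mex{1,2,3} = 0
G(27) = mex{0,3,2} = 1
G(28) = mex{1,2,3} = 0
G(29) = mex{0,3,2} = 1
P-positions are exactly the n with G(n) = 0.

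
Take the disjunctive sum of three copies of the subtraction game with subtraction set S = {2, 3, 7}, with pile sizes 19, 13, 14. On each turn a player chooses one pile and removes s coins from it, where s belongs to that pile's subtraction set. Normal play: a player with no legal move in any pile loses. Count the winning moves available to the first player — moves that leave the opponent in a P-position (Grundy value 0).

3

All piles use S = {2, 3, 7}:
G(0) = 0
G(1) = mex{} = 0
G(2) = mex{0} = 1
G(3) = mex{0,0} = 1
G(4) = mex{1,0} = 2
G(5) = mex{1,1} = 0
G(6) = mex{2,1} = 0
G(7) = mex{0,2,0} = 1
G(8) = mex{0,0,0} = 1
G(9) = mex{1,0,1} = 2
G(10) = mex{1,1,1} = 0
G(11) = mex{2,1,2} = 0
G(12) = mex{0,2,0} = 1
G(13) = mex{0,0,0} = 1
G(14) = mex{1,0,1} = 2
G(15) = mex{1,1,1} = 0
G(16) = mex{2,1,2} = 0
G(17) = mex{0,2,0} = 1
G(18) = mex{0,0,0} = 1
G(19) = mex{1,0,1} = 2
Pile A: G(19) = 2.
Pile B: G(13) = 1.
Pile C: G(14) = 2.
Combined Grundy value = 2 ⊕ 1 ⊕ 2 = 1.
A winning move leaves total XOR = 0, i.e. changes one component's Grundy value g to g ⊕ X where X is the current total.
Pile A: need g' = 2⊕1 = 3. Options: 19−2→G=1, 19−3→G=0, 19−7→G=1. Hits: 0.
Pile B: need g' = 1⊕1 = 0. Options: 13−2→G=0, 13−3→G=0, 13−7→G=0. Hits: 3.
Pile C: need g' = 2⊕1 = 3. Options: 14−2→G=1, 14−3→G=0, 14−7→G=1. Hits: 0.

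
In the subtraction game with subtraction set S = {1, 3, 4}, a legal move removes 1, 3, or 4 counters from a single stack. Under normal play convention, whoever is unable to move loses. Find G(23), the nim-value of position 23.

n :  0  1  2  3  4  5  6  7  8  9 10 11 12 13 14 15 16 17 18 19 20 21 22 23
G :  0  1  0  1  2  3  2  0  1  0  1  2  3  2  0  1  0  1  2  3  2  0  1  0

0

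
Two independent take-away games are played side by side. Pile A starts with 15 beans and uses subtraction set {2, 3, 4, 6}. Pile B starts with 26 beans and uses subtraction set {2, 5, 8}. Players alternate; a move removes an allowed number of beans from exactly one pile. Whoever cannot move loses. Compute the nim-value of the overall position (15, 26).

2

Pile A, S = {2, 3, 4, 6}:
n :  0  1  2  3  4  5  6  7  8  9 10 11 12 13 14 15
G :  0  0  1  1  2  2  3  3  0  0  1  1  2  2  3  3
G_A(15) = 3.
Pile B, S = {2, 5, 8}:
n :  0  1  2  3  4  5  6  7  8  9 10 11 12 13 14 15 16 17 18 19 20 21 22 23 24 25 26
G :  0  0  1  1  0  2  1  0  2  1  0  0  1  1  0  2  1  0  2  1  0  0  1  1  0  2  1
G_B(26) = 1.
Combined Grundy value = 3 ⊕ 1 = 2.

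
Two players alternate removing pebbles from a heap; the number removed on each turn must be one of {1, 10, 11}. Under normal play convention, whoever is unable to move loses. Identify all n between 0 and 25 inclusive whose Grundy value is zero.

0, 2, 4, 6, 8, 20, 22, 24

n :  0  1  2  3  4  5  6  7  8  9 10 11 12 13 14 15 16 17 18 19 20 21 22 23 24 25
G :  0  1  0  1  0  1  0  1  0  1  2  3  2  3  2  3  2  3  2  3  0  1  0  1  0  1
P-positions are exactly the n with G(n) = 0.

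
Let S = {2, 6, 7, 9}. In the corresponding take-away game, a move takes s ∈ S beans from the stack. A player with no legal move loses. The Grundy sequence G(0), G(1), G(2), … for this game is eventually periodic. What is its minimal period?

15

n :  0  1  2  3  4  5  6  7  8  9 10 11 12 13 14 15 16 17 18 19 20 21 22 23 24 25 26 27 28 29 30 31
G :  0  0  1  1  0  0  1  1  2  2  3  3  2  2  3  0  0  1  1  0  0  1  1  2  2  3  3  2  2  3  0  0
G(n+15) = G(n) holds for n = 0,…,8 (a full window of length max(S) = 9), so the sequence is purely periodic with period 15.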